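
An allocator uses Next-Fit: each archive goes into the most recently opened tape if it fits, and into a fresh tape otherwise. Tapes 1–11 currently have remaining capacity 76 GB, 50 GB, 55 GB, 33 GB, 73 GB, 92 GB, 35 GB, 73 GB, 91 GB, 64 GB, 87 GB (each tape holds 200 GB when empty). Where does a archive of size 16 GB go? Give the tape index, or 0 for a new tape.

Next-Fit only looks at tape 11, which has 87 GB free.
16 GB fits there.

11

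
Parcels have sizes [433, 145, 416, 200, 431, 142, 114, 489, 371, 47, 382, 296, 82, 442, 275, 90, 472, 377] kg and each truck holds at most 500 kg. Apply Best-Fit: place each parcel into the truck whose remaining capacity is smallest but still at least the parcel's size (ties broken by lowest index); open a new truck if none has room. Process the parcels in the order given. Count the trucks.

433 kg → truck 1 (remaining 67 kg)
145 kg → truck 2 (remaining 355 kg)
416 kg → truck 3 (remaining 84 kg)
200 kg → truck 2 (remaining 155 kg)
431 kg → truck 4 (remaining 69 kg)
142 kg → truck 2 (remaining 13 kg)
114 kg → truck 5 (remaining 386 kg)
489 kg → truck 6 (remaining 11 kg)
371 kg → truck 5 (remaining 15 kg)
47 kg → truck 1 (remaining 20 kg)
382 kg → truck 7 (remaining 118 kg)
296 kg → truck 8 (remaining 204 kg)
82 kg → truck 3 (remaining 2 kg)
442 kg → truck 9 (remaining 58 kg)
275 kg → truck 10 (remaining 225 kg)
90 kg → truck 7 (remaining 28 kg)
472 kg → truck 11 (remaining 28 kg)
377 kg → truck 12 (remaining 123 kg)
Final trucks: [433,47] [145,200,142] [416,82] [431] [114,371] [489] [382,90] [296] [442] [275] [472] [377].

12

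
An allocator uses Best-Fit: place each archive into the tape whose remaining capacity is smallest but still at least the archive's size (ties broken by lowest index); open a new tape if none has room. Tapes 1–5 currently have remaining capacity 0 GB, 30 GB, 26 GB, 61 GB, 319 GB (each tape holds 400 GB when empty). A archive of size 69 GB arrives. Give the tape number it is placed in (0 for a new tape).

Tapes with room: tape 5 (319 GB).
Tightest fit is tape 5 with 319 GB free.

5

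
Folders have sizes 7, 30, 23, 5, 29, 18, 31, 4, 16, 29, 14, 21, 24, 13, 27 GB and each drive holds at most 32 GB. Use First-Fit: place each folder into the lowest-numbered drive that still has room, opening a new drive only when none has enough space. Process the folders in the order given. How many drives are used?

drive 1: place 7 GB, 25 GB left
drive 2: place 30 GB, 2 GB left
drive 1: place 23 GB, 2 GB left
drive 3: place 5 GB, 27 GB left
drive 4: place 29 GB, 3 GB left
drive 3: place 18 GB, 9 GB left
drive 5: place 31 GB, 1 GB left
drive 3: place 4 GB, 5 GB left
drive 6: place 16 GB, 16 GB left
drive 7: place 29 GB, 3 GB left
drive 6: place 14 GB, 2 GB left
drive 8: place 21 GB, 11 GB left
drive 9: place 24 GB, 8 GB left
drive 10: place 13 GB, 19 GB left
drive 11: place 27 GB, 5 GB left
Final drives: [7,23] [30] [5,18,4] [29] [31] [16,14] [29] [21] [24] [13] [27].

11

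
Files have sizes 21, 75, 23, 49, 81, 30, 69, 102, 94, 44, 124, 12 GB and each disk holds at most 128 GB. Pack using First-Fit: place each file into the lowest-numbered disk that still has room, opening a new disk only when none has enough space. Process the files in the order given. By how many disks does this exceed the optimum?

First-Fit: [21,75,23] [49,30,44] [81,12] [69] [102] [94] [124] → 7 disks.
Total size 724 GB; any packing needs at least ⌈724/128⌉ = 6 disks.
An optimal packing achieves that bound: [124] [102,23] [94,30] [81,44] [75,49] [69,21,12] → 6 disks.
Excess: 7 − 6 = 1.

1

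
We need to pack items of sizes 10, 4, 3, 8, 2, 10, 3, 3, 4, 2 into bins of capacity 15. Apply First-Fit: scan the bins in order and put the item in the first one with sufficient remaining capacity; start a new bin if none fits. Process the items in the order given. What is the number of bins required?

4

bin 1: place 10, 5 left
bin 1: place 4, 1 left
bin 2: place 3, 12 left
bin 2: place 8, 4 left
bin 2: place 2, 2 left
bin 3: place 10, 5 left
bin 3: place 3, 2 left
bin 4: place 3, 12 left
bin 4: place 4, 8 left
bin 2: place 2, 0 left
Final bins: [10,4] [3,8,2,2] [10,3] [3,4].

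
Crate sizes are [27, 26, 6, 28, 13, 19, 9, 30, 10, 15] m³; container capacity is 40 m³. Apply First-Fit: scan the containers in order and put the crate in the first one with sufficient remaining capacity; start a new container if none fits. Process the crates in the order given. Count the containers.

container 1: place 27 m³, 13 m³ left
container 2: place 26 m³, 14 m³ left
container 1: place 6 m³, 7 m³ left
container 3: place 28 m³, 12 m³ left
container 2: place 13 m³, 1 m³ left
container 4: place 19 m³, 21 m³ left
container 3: place 9 m³, 3 m³ left
container 5: place 30 m³, 10 m³ left
container 4: place 10 m³, 11 m³ left
container 6: place 15 m³, 25 m³ left
Final containers: [27,6] [26,13] [28,9] [19,10] [30] [15].

6 containers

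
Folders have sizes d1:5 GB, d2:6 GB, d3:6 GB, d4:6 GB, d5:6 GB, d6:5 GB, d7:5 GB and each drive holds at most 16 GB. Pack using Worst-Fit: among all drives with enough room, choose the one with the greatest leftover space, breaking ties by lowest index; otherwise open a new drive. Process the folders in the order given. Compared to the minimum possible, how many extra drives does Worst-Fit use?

Worst-Fit: [5,6,5] [6,6] [6,5] → 3 drives.
Total size 39 GB; any packing needs at least ⌈39/16⌉ = 3 drives.
So 3 is already optimal.

0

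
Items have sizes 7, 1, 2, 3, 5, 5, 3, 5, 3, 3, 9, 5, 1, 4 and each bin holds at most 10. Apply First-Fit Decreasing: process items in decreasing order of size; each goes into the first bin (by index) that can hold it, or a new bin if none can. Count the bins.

6

Sorted descending: 9, 7, 5, 5, 5, 5, 4, 3, 3, 3, 3, 2, 1, 1.
9 → bin 1 (remaining 1)
7 → bin 2 (remaining 3)
5 → bin 3 (remaining 5)
5 → bin 3 (remaining 0)
5 → bin 4 (remaining 5)
5 → bin 4 (remaining 0)
4 → bin 5 (remaining 6)
3 → bin 2 (remaining 0)
3 → bin 5 (remaining 3)
3 → bin 5 (remaining 0)
3 → bin 6 (remaining 7)
2 → bin 6 (remaining 5)
1 → bin 1 (remaining 0)
1 → bin 6 (remaining 4)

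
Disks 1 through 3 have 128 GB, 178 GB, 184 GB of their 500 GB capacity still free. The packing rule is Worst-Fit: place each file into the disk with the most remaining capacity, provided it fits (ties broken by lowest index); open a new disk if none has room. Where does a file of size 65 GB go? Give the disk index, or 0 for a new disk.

3

Disks with room: disk 1 (128 GB), disk 2 (178 GB), disk 3 (184 GB).
Most room is disk 3 with 184 GB free.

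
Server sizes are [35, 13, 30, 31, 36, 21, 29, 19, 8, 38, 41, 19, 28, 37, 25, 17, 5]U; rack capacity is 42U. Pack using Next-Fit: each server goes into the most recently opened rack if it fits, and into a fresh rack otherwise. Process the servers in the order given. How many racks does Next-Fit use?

rack 1: place 35U, 7U left
rack 2: place 13U, 29U left
rack 3: place 30U, 12U left
rack 4: place 31U, 11U left
rack 5: place 36U, 6U left
rack 6: place 21U, 21U left
rack 7: place 29U, 13U left
rack 8: place 19U, 23U left
rack 8: place 8U, 15U left
rack 9: place 38U, 4U left
rack 10: place 41U, 1U left
rack 11: place 19U, 23U left
rack 12: place 28U, 14U left
rack 13: place 37U, 5U left
rack 14: place 25U, 17U left
rack 14: place 17U, 0U left
rack 15: place 5U, 37U left
Final racks: [35] [13] [30] [31] [36] [21] [29] [19,8] [38] [41] [19] [28] [37] [25,17] [5].

15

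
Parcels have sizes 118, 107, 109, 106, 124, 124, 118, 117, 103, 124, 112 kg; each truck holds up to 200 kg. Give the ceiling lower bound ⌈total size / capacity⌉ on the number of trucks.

7

Total size = 118 + 107 + 109 + 106 + 124 + 124 + 118 + 117 + 103 + 124 + 112 = 1262 kg.
⌈1262 / 200⌉ = 7.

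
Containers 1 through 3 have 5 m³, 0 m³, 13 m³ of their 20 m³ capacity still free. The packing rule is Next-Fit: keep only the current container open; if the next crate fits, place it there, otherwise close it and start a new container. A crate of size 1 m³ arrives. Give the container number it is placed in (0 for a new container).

Next-Fit only looks at container 3, which has 13 m³ free.
1 m³ fits there.

3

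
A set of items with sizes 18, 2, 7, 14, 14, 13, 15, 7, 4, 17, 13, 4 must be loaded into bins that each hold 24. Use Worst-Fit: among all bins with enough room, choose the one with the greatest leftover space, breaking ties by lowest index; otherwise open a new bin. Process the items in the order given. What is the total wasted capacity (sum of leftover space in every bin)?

18 → bin 1 (remaining 6)
2 → bin 1 (remaining 4)
7 → bin 2 (remaining 17)
14 → bin 2 (remaining 3)
14 → bin 3 (remaining 10)
13 → bin 4 (remaining 11)
15 → bin 5 (remaining 9)
7 → bin 4 (remaining 4)
4 → bin 3 (remaining 6)
17 → bin 6 (remaining 7)
13 → bin 7 (remaining 11)
4 → bin 7 (remaining 7)
7 bins × 24 = 168; used 128; unused 40.

40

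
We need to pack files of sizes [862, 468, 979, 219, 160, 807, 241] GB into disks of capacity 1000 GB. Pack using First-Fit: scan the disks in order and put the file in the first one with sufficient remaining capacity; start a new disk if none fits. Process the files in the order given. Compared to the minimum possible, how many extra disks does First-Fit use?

1

First-Fit: [862] [468,219,160] [979] [807] [241] → 5 disks.
Total size 3736 GB; any packing needs at least ⌈3736/1000⌉ = 4 disks.
An optimal packing achieves that bound: [979] [862] [807,160] [468,241,219] → 4 disks.
Excess: 5 − 4 = 1.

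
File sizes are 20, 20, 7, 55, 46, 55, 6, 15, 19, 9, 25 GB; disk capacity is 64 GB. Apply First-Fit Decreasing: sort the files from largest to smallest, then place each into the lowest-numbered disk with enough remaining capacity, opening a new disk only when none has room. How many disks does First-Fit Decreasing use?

Sorted descending: 55, 55, 46, 25, 20, 20, 19, 15, 9, 7, 6.
Put 55 GB in disk 1; 9 GB remain.
Put 55 GB in disk 2; 9 GB remain.
Put 46 GB in disk 3; 18 GB remain.
Put 25 GB in disk 4; 39 GB remain.
Put 20 GB in disk 4; 19 GB remain.
Put 20 GB in disk 5; 44 GB remain.
Put 19 GB in disk 4; 0 GB remain.
Put 15 GB in disk 3; 3 GB remain.
Put 9 GB in disk 1; 0 GB remain.
Put 7 GB in disk 2; 2 GB remain.
Put 6 GB in disk 5; 38 GB remain.
Final disks: [55,9] [55,7] [46,15] [25,20,19] [20,6].

5 disks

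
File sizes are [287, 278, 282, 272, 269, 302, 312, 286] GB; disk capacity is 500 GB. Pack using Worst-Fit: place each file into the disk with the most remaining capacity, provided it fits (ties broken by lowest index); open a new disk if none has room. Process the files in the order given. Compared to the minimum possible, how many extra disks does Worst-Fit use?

Worst-Fit: [287] [278] [282] [272] [269] [302] [312] [286] → 8 disks.
8 files exceed 250 GB (half the capacity), and no two of those can share a disk, so at least 8 disks are needed.
So 8 is already optimal.

0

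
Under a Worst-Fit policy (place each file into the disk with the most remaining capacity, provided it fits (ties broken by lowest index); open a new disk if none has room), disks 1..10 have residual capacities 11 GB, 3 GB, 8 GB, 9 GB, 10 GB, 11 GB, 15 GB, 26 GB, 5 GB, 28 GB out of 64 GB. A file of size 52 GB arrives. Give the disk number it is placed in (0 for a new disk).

No disk has ≥ 52 GB free, so a new disk is opened.

0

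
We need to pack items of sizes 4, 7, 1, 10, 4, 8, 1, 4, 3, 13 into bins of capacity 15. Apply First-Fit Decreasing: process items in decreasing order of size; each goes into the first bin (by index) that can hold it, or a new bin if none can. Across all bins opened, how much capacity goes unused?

Sorted descending: 13, 10, 8, 7, 4, 4, 4, 3, 1, 1.
bin 1: place 13, 2 left
bin 2: place 10, 5 left
bin 3: place 8, 7 left
bin 3: place 7, 0 left
bin 2: place 4, 1 left
bin 4: place 4, 11 left
bin 4: place 4, 7 left
bin 4: place 3, 4 left
bin 1: place 1, 1 left
bin 1: place 1, 0 left
4 bins × 15 = 60; used 55; unused 5.

5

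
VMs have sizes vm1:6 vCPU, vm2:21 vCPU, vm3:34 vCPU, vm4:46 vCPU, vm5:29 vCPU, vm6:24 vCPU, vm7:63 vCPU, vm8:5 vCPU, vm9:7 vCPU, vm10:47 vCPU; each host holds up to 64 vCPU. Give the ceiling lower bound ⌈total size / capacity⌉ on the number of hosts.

Total size = 6 + 21 + 34 + 46 + 29 + 24 + 63 + 5 + 7 + 47 = 282 vCPU.
⌈282 / 64⌉ = 5.

5 hosts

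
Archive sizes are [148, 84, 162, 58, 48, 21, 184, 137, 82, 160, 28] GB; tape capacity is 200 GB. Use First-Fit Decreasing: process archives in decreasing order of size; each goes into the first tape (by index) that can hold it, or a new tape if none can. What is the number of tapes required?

Sorted descending: 184, 162, 160, 148, 137, 84, 82, 58, 48, 28, 21.
184 GB → tape 1 (remaining 16 GB)
162 GB → tape 2 (remaining 38 GB)
160 GB → tape 3 (remaining 40 GB)
148 GB → tape 4 (remaining 52 GB)
137 GB → tape 5 (remaining 63 GB)
84 GB → tape 6 (remaining 116 GB)
82 GB → tape 6 (remaining 34 GB)
58 GB → tape 5 (remaining 5 GB)
48 GB → tape 4 (remaining 4 GB)
28 GB → tape 2 (remaining 10 GB)
21 GB → tape 3 (remaining 19 GB)

6 tapes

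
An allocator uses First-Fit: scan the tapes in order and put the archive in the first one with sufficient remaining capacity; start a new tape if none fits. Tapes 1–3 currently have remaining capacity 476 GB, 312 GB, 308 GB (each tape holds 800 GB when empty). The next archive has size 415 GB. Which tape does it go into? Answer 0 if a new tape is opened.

1

Tapes with room: tape 1 (476 GB).
The first with room is tape 1.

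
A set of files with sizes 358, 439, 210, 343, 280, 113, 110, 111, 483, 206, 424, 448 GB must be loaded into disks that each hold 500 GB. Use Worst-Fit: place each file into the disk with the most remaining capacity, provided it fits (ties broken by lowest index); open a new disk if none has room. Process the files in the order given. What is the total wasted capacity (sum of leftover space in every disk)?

Put 358 GB in disk 1; 142 GB remain.
Put 439 GB in disk 2; 61 GB remain.
Put 210 GB in disk 3; 290 GB remain.
Put 343 GB in disk 4; 157 GB remain.
Put 280 GB in disk 3; 10 GB remain.
Put 113 GB in disk 4; 44 GB remain.
Put 110 GB in disk 1; 32 GB remain.
Put 111 GB in disk 5; 389 GB remain.
Put 483 GB in disk 6; 17 GB remain.
Put 206 GB in disk 5; 183 GB remain.
Put 424 GB in disk 7; 76 GB remain.
Put 448 GB in disk 8; 52 GB remain.
8 disks × 500 GB = 4000 GB; used 3525 GB; unused 475 GB.

475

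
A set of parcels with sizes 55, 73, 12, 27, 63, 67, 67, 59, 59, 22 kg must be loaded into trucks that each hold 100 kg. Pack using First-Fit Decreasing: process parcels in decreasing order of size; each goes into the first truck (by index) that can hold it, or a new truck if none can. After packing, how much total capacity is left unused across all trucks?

196

Sorted descending: 73, 67, 67, 63, 59, 59, 55, 27, 22, 12.
73 kg → truck 1 (remaining 27 kg)
67 kg → truck 2 (remaining 33 kg)
67 kg → truck 3 (remaining 33 kg)
63 kg → truck 4 (remaining 37 kg)
59 kg → truck 5 (remaining 41 kg)
59 kg → truck 6 (remaining 41 kg)
55 kg → truck 7 (remaining 45 kg)
27 kg → truck 1 (remaining 0 kg)
22 kg → truck 2 (remaining 11 kg)
12 kg → truck 3 (remaining 21 kg)
7 trucks × 100 kg = 700 kg; used 504 kg; unused 196 kg.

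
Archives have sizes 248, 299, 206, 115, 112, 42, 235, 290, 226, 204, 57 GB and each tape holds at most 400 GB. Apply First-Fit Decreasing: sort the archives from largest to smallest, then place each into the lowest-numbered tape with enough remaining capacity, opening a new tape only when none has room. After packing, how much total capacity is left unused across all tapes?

766

Sorted descending: 299, 290, 248, 235, 226, 206, 204, 115, 112, 57, 42.
299 GB → tape 1 (remaining 101 GB)
290 GB → tape 2 (remaining 110 GB)
248 GB → tape 3 (remaining 152 GB)
235 GB → tape 4 (remaining 165 GB)
226 GB → tape 5 (remaining 174 GB)
206 GB → tape 6 (remaining 194 GB)
204 GB → tape 7 (remaining 196 GB)
115 GB → tape 3 (remaining 37 GB)
112 GB → tape 4 (remaining 53 GB)
57 GB → tape 1 (remaining 44 GB)
42 GB → tape 1 (remaining 2 GB)
7 tapes × 400 GB = 2800 GB; used 2034 GB; unused 766 GB.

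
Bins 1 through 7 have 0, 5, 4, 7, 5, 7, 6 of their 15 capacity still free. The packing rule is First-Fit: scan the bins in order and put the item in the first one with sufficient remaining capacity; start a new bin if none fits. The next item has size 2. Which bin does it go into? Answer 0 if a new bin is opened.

Bins with room: bin 2 (5), bin 3 (4), bin 4 (7), bin 5 (5), bin 6 (7), bin 7 (6).
The first with room is bin 2.

2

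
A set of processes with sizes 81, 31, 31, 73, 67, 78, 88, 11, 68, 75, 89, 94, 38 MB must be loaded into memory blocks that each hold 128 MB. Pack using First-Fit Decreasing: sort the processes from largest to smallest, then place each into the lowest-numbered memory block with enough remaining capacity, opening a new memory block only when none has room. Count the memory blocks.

Sorted descending: 94, 89, 88, 81, 78, 75, 73, 68, 67, 38, 31, 31, 11.
memory block 1: place 94 MB, 34 MB left
memory block 2: place 89 MB, 39 MB left
memory block 3: place 88 MB, 40 MB left
memory block 4: place 81 MB, 47 MB left
memory block 5: place 78 MB, 50 MB left
memory block 6: place 75 MB, 53 MB left
memory block 7: place 73 MB, 55 MB left
memory block 8: place 68 MB, 60 MB left
memory block 9: place 67 MB, 61 MB left
memory block 2: place 38 MB, 1 MB left
memory block 1: place 31 MB, 3 MB left
memory block 3: place 31 MB, 9 MB left
memory block 4: place 11 MB, 36 MB left
Final memory blocks: [94,31] [89,38] [88,31] [81,11] [78] [75] [73] [68] [67].

9 memory blocks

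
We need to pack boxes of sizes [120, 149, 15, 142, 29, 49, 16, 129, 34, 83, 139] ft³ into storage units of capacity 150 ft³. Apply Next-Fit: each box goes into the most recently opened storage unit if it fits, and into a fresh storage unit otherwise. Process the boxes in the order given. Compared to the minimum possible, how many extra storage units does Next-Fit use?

1

Next-Fit: [120] [149] [15] [142] [29,49,16] [129] [34,83] [139] → 8 storage units.
Total size 905 ft³; any packing needs at least ⌈905/150⌉ = 7 storage units.
An optimal packing achieves that bound: [149] [142] [139] [129,16] [120,29] [83,49,15] [34] → 7 storage units.
Excess: 8 − 7 = 1.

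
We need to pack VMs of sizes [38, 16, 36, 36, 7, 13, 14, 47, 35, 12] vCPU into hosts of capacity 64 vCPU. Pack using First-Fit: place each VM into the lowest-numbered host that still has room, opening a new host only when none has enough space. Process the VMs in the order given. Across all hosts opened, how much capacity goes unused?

66

host 1: place 38 vCPU, 26 vCPU left
host 1: place 16 vCPU, 10 vCPU left
host 2: place 36 vCPU, 28 vCPU left
host 3: place 36 vCPU, 28 vCPU left
host 1: place 7 vCPU, 3 vCPU left
host 2: place 13 vCPU, 15 vCPU left
host 2: place 14 vCPU, 1 vCPU left
host 4: place 47 vCPU, 17 vCPU left
host 5: place 35 vCPU, 29 vCPU left
host 3: place 12 vCPU, 16 vCPU left
5 hosts × 64 vCPU = 320 vCPU; used 254 vCPU; unused 66 vCPU.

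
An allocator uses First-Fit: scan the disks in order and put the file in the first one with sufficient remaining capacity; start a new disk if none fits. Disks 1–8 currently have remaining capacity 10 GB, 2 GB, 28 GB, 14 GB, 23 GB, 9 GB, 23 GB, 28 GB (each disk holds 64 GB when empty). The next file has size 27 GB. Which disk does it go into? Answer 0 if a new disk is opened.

3

Disks with room: disk 3 (28 GB), disk 8 (28 GB).
The first with room is disk 3.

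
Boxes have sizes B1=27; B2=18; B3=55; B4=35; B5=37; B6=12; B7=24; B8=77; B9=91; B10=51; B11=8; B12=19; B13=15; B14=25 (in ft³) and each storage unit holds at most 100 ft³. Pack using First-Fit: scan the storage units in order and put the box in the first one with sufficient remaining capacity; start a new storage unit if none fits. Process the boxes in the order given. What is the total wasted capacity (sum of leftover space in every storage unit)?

Put B1 (27 ft³) in storage unit 1; 73 ft³ remain.
Put B2 (18 ft³) in storage unit 1; 55 ft³ remain.
Put B3 (55 ft³) in storage unit 1; 0 ft³ remain.
Put B4 (35 ft³) in storage unit 2; 65 ft³ remain.
Put B5 (37 ft³) in storage unit 2; 28 ft³ remain.
Put B6 (12 ft³) in storage unit 2; 16 ft³ remain.
Put B7 (24 ft³) in storage unit 3; 76 ft³ remain.
Put B8 (77 ft³) in storage unit 4; 23 ft³ remain.
Put B9 (91 ft³) in storage unit 5; 9 ft³ remain.
Put B10 (51 ft³) in storage unit 3; 25 ft³ remain.
Put B11 (8 ft³) in storage unit 2; 8 ft³ remain.
Put B12 (19 ft³) in storage unit 3; 6 ft³ remain.
Put B13 (15 ft³) in storage unit 4; 8 ft³ remain.
Put B14 (25 ft³) in storage unit 6; 75 ft³ remain.
6 storage units × 100 ft³ = 600 ft³; used 494 ft³; unused 106 ft³.

106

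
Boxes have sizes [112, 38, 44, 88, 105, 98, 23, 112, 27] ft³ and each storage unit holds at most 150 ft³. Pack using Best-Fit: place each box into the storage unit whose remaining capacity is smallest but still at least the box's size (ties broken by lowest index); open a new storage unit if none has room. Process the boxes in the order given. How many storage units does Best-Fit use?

112 ft³ → storage unit 1 (remaining 38 ft³)
38 ft³ → storage unit 1 (remaining 0 ft³)
44 ft³ → storage unit 2 (remaining 106 ft³)
88 ft³ → storage unit 2 (remaining 18 ft³)
105 ft³ → storage unit 3 (remaining 45 ft³)
98 ft³ → storage unit 4 (remaining 52 ft³)
23 ft³ → storage unit 3 (remaining 22 ft³)
112 ft³ → storage unit 5 (remaining 38 ft³)
27 ft³ → storage unit 5 (remaining 11 ft³)
Final storage units: [112,38] [44,88] [105,23] [98] [112,27].

5 storage units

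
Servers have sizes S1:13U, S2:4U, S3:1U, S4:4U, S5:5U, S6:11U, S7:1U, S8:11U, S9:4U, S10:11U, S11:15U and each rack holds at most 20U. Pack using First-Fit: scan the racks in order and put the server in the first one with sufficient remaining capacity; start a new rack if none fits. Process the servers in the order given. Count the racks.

5 racks

S1 (13U) → rack 1 (remaining 7U)
S2 (4U) → rack 1 (remaining 3U)
S3 (1U) → rack 1 (remaining 2U)
S4 (4U) → rack 2 (remaining 16U)
S5 (5U) → rack 2 (remaining 11U)
S6 (11U) → rack 2 (remaining 0U)
S7 (1U) → rack 1 (remaining 1U)
S8 (11U) → rack 3 (remaining 9U)
S9 (4U) → rack 3 (remaining 5U)
S10 (11U) → rack 4 (remaining 9U)
S11 (15U) → rack 5 (remaining 5U)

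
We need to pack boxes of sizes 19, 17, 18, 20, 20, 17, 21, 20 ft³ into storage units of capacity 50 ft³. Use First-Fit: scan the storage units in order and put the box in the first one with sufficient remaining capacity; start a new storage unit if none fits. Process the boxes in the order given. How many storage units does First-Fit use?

4

19 ft³ → storage unit 1 (remaining 31 ft³)
17 ft³ → storage unit 1 (remaining 14 ft³)
18 ft³ → storage unit 2 (remaining 32 ft³)
20 ft³ → storage unit 2 (remaining 12 ft³)
20 ft³ → storage unit 3 (remaining 30 ft³)
17 ft³ → storage unit 3 (remaining 13 ft³)
21 ft³ → storage unit 4 (remaining 29 ft³)
20 ft³ → storage unit 4 (remaining 9 ft³)
Final storage units: [19,17] [18,20] [20,17] [21,20].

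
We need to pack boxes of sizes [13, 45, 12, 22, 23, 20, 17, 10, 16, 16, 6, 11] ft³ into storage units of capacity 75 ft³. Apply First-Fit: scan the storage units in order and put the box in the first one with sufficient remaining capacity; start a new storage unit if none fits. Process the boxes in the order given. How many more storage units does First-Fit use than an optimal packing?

0

First-Fit: [13,45,12] [22,23,20,10] [17,16,16,6,11] → 3 storage units.
Total size 211 ft³; any packing needs at least ⌈211/75⌉ = 3 storage units.
So 3 is already optimal.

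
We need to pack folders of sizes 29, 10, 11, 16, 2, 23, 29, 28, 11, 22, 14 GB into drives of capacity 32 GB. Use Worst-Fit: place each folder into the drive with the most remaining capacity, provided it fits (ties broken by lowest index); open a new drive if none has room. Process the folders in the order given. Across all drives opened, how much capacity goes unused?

drive 1: place 29 GB, 3 GB left
drive 2: place 10 GB, 22 GB left
drive 2: place 11 GB, 11 GB left
drive 3: place 16 GB, 16 GB left
drive 3: place 2 GB, 14 GB left
drive 4: place 23 GB, 9 GB left
drive 5: place 29 GB, 3 GB left
drive 6: place 28 GB, 4 GB left
drive 3: place 11 GB, 3 GB left
drive 7: place 22 GB, 10 GB left
drive 8: place 14 GB, 18 GB left
8 drives × 32 GB = 256 GB; used 195 GB; unused 61 GB.

61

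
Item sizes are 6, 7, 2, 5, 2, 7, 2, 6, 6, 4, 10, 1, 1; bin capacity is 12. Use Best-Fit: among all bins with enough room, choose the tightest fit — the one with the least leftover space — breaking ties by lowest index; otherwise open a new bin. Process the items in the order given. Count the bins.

6

Put 6 in bin 1; 6 remain.
Put 7 in bin 2; 5 remain.
Put 2 in bin 2; 3 remain.
Put 5 in bin 1; 1 remain.
Put 2 in bin 2; 1 remain.
Put 7 in bin 3; 5 remain.
Put 2 in bin 3; 3 remain.
Put 6 in bin 4; 6 remain.
Put 6 in bin 4; 0 remain.
Put 4 in bin 5; 8 remain.
Put 10 in bin 6; 2 remain.
Put 1 in bin 1; 0 remain.
Put 1 in bin 2; 0 remain.
Final bins: [6,5,1] [7,2,2,1] [7,2] [6,6] [4] [10].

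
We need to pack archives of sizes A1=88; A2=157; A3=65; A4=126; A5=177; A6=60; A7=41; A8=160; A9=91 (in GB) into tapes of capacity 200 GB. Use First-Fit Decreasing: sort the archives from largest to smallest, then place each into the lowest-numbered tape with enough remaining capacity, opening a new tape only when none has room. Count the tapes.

6

Sorted descending: 177, 160, 157, 126, 91, 88, 65, 60, 41.
Put 177 GB in tape 1; 23 GB remain.
Put 160 GB in tape 2; 40 GB remain.
Put 157 GB in tape 3; 43 GB remain.
Put 126 GB in tape 4; 74 GB remain.
Put 91 GB in tape 5; 109 GB remain.
Put 88 GB in tape 5; 21 GB remain.
Put 65 GB in tape 4; 9 GB remain.
Put 60 GB in tape 6; 140 GB remain.
Put 41 GB in tape 3; 2 GB remain.
Final tapes: [177] [160] [157,41] [126,65] [91,88] [60].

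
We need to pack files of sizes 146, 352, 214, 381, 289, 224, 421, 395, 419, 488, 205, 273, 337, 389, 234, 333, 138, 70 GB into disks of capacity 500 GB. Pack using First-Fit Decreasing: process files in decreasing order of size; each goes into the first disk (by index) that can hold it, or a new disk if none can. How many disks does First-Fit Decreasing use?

Sorted descending: 488, 421, 419, 395, 389, 381, 352, 337, 333, 289, 273, 234, 224, 214, 205, 146, 138, 70.
disk 1: place 488 GB, 12 GB left
disk 2: place 421 GB, 79 GB left
disk 3: place 419 GB, 81 GB left
disk 4: place 395 GB, 105 GB left
disk 5: place 389 GB, 111 GB left
disk 6: place 381 GB, 119 GB left
disk 7: place 352 GB, 148 GB left
disk 8: place 337 GB, 163 GB left
disk 9: place 333 GB, 167 GB left
disk 10: place 289 GB, 211 GB left
disk 11: place 273 GB, 227 GB left
disk 12: place 234 GB, 266 GB left
disk 11: place 224 GB, 3 GB left
disk 12: place 214 GB, 52 GB left
disk 10: place 205 GB, 6 GB left
disk 7: place 146 GB, 2 GB left
disk 8: place 138 GB, 25 GB left
disk 2: place 70 GB, 9 GB left
Final disks: [488] [421,70] [419] [395] [389] [381] [352,146] [337,138] [333] [289,205] [273,224] [234,214].

12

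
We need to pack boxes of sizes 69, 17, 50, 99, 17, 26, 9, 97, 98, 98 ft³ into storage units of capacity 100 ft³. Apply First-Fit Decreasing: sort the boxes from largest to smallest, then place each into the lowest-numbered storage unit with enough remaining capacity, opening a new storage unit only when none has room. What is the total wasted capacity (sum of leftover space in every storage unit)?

Sorted descending: 99, 98, 98, 97, 69, 50, 26, 17, 17, 9.
storage unit 1: place 99 ft³, 1 ft³ left
storage unit 2: place 98 ft³, 2 ft³ left
storage unit 3: place 98 ft³, 2 ft³ left
storage unit 4: place 97 ft³, 3 ft³ left
storage unit 5: place 69 ft³, 31 ft³ left
storage unit 6: place 50 ft³, 50 ft³ left
storage unit 5: place 26 ft³, 5 ft³ left
storage unit 6: place 17 ft³, 33 ft³ left
storage unit 6: place 17 ft³, 16 ft³ left
storage unit 6: place 9 ft³, 7 ft³ left
6 storage units × 100 ft³ = 600 ft³; used 580 ft³; unused 20 ft³.

20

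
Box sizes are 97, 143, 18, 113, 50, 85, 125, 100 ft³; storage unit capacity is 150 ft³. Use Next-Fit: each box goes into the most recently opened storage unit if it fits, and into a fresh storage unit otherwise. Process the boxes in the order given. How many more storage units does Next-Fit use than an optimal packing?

Next-Fit: [97] [143] [18,113] [50,85] [125] [100] → 6 storage units.
6 boxes exceed 75 ft³ (half the capacity), and no two of those can share a storage unit, so at least 6 storage units are needed.
So 6 is already optimal.

0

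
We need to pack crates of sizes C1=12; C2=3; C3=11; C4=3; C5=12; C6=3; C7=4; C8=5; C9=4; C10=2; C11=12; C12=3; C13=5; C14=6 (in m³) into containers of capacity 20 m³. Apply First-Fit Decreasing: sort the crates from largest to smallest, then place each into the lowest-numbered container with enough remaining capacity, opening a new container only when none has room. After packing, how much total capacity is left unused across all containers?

Sorted descending: 12, 12, 12, 11, 6, 5, 5, 4, 4, 3, 3, 3, 3, 2.
Put 12 m³ in container 1; 8 m³ remain.
Put 12 m³ in container 2; 8 m³ remain.
Put 12 m³ in container 3; 8 m³ remain.
Put 11 m³ in container 4; 9 m³ remain.
Put 6 m³ in container 1; 2 m³ remain.
Put 5 m³ in container 2; 3 m³ remain.
Put 5 m³ in container 3; 3 m³ remain.
Put 4 m³ in container 4; 5 m³ remain.
Put 4 m³ in container 4; 1 m³ remain.
Put 3 m³ in container 2; 0 m³ remain.
Put 3 m³ in container 3; 0 m³ remain.
Put 3 m³ in container 5; 17 m³ remain.
Put 3 m³ in container 5; 14 m³ remain.
Put 2 m³ in container 1; 0 m³ remain.
5 containers × 20 m³ = 100 m³; used 85 m³; unused 15 m³.

15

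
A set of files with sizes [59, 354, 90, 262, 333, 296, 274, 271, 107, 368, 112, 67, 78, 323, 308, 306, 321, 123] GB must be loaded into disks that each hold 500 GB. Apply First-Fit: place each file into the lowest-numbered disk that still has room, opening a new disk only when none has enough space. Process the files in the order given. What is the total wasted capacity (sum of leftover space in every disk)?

1448

disk 1: place 59 GB, 441 GB left
disk 1: place 354 GB, 87 GB left
disk 2: place 90 GB, 410 GB left
disk 2: place 262 GB, 148 GB left
disk 3: place 333 GB, 167 GB left
disk 4: place 296 GB, 204 GB left
disk 5: place 274 GB, 226 GB left
disk 6: place 271 GB, 229 GB left
disk 2: place 107 GB, 41 GB left
disk 7: place 368 GB, 132 GB left
disk 3: place 112 GB, 55 GB left
disk 1: place 67 GB, 20 GB left
disk 4: place 78 GB, 126 GB left
disk 8: place 323 GB, 177 GB left
disk 9: place 308 GB, 192 GB left
disk 10: place 306 GB, 194 GB left
disk 11: place 321 GB, 179 GB left
disk 4: place 123 GB, 3 GB left
11 disks × 500 GB = 5500 GB; used 4052 GB; unused 1448 GB.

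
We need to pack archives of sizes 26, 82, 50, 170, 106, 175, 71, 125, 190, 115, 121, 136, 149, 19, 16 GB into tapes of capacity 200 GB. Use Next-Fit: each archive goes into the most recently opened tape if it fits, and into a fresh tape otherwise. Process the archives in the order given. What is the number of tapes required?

10

26 GB → tape 1 (remaining 174 GB)
82 GB → tape 1 (remaining 92 GB)
50 GB → tape 1 (remaining 42 GB)
170 GB → tape 2 (remaining 30 GB)
106 GB → tape 3 (remaining 94 GB)
175 GB → tape 4 (remaining 25 GB)
71 GB → tape 5 (remaining 129 GB)
125 GB → tape 5 (remaining 4 GB)
190 GB → tape 6 (remaining 10 GB)
115 GB → tape 7 (remaining 85 GB)
121 GB → tape 8 (remaining 79 GB)
136 GB → tape 9 (remaining 64 GB)
149 GB → tape 10 (remaining 51 GB)
19 GB → tape 10 (remaining 32 GB)
16 GB → tape 10 (remaining 16 GB)
Final tapes: [26,82,50] [170] [106] [175] [71,125] [190] [115] [121] [136] [149,19,16].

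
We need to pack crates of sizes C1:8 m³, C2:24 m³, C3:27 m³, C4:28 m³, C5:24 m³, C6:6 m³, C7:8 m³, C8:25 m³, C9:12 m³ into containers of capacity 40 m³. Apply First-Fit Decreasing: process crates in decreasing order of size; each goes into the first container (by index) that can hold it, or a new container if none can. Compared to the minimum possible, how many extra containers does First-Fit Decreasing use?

First-Fit Decreasing: [28,12] [27,8] [25,8,6] [24] [24] → 5 containers.
Total size 162 m³; any packing needs at least ⌈162/40⌉ = 5 containers.
So 5 is already optimal.

0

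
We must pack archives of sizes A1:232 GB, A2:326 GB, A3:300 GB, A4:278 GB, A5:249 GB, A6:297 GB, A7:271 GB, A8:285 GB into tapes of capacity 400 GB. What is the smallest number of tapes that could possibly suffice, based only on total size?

6

Total size = 232 + 326 + 300 + 278 + 249 + 297 + 271 + 285 = 2238 GB.
⌈2238 / 400⌉ = 6.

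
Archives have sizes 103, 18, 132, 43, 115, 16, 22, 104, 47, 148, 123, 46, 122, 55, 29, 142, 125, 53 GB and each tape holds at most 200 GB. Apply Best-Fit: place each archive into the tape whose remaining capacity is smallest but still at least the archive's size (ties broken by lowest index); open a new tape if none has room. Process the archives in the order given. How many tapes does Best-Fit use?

9

103 GB → tape 1 (remaining 97 GB)
18 GB → tape 1 (remaining 79 GB)
132 GB → tape 2 (remaining 68 GB)
43 GB → tape 2 (remaining 25 GB)
115 GB → tape 3 (remaining 85 GB)
16 GB → tape 2 (remaining 9 GB)
22 GB → tape 1 (remaining 57 GB)
104 GB → tape 4 (remaining 96 GB)
47 GB → tape 1 (remaining 10 GB)
148 GB → tape 5 (remaining 52 GB)
123 GB → tape 6 (remaining 77 GB)
46 GB → tape 5 (remaining 6 GB)
122 GB → tape 7 (remaining 78 GB)
55 GB → tape 6 (remaining 22 GB)
29 GB → tape 7 (remaining 49 GB)
142 GB → tape 8 (remaining 58 GB)
125 GB → tape 9 (remaining 75 GB)
53 GB → tape 8 (remaining 5 GB)
Final tapes: [103,18,22,47] [132,43,16] [115] [104] [148,46] [123,55] [122,29] [142,53] [125].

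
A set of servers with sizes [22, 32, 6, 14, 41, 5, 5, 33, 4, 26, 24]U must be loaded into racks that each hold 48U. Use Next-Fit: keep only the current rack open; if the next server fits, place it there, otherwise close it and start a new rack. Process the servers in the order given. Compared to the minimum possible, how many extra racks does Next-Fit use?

2

Next-Fit: [22] [32,6] [14] [41,5] [5,33,4] [26] [24] → 7 racks.
Total size 212U; any packing needs at least ⌈212/48⌉ = 5 racks.
An optimal packing achieves that bound: [41,6] [33,14] [32,5,5,4] [26,22] [24] → 5 racks.
Excess: 7 − 5 = 2.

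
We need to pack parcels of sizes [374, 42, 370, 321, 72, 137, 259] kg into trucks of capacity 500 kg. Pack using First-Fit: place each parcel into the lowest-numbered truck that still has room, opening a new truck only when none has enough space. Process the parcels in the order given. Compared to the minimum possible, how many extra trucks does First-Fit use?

First-Fit: [374,42,72] [370] [321,137] [259] → 4 trucks.
Total size 1575 kg; any packing needs at least ⌈1575/500⌉ = 4 trucks.
So 4 is already optimal.

0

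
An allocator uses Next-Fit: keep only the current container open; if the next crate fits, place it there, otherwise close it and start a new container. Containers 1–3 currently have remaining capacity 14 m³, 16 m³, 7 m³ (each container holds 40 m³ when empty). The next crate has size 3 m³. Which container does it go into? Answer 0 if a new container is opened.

3

Next-Fit only looks at container 3, which has 7 m³ free.
3 m³ fits there.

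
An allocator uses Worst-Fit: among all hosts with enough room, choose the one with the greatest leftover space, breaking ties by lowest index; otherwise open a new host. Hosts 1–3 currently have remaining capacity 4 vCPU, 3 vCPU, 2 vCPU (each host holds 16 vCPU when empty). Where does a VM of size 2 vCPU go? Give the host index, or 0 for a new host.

Hosts with room: host 1 (4 vCPU), host 2 (3 vCPU), host 3 (2 vCPU).
Most room is host 1 with 4 vCPU free.

1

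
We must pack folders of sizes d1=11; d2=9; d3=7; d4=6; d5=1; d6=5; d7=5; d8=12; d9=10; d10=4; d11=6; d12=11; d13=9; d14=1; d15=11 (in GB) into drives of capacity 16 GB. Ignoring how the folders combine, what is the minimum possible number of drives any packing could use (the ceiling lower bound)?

Total size = 11 + 9 + 7 + 6 + 1 + 5 + 5 + 12 + 10 + 4 + 6 + 11 + 9 + 1 + 11 = 108 GB.
⌈108 / 16⌉ = 7.

7 drives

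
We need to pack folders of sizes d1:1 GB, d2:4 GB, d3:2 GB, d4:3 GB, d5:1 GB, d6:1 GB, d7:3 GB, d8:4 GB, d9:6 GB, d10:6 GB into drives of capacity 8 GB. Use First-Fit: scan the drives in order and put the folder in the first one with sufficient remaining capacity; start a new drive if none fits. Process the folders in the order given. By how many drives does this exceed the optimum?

1

First-Fit: [1,4,2,1] [3,1,3] [4] [6] [6] → 5 drives.
Total size 31 GB; any packing needs at least ⌈31/8⌉ = 4 drives.
An optimal packing achieves that bound: [6,2] [6,1,1] [4,4] [3,3,1] → 4 drives.
Excess: 5 − 4 = 1.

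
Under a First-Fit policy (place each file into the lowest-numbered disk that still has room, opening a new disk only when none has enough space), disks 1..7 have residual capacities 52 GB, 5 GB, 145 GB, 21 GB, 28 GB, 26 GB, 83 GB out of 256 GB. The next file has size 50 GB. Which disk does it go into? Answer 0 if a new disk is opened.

1

Disks with room: disk 1 (52 GB), disk 3 (145 GB), disk 7 (83 GB).
The first with room is disk 1.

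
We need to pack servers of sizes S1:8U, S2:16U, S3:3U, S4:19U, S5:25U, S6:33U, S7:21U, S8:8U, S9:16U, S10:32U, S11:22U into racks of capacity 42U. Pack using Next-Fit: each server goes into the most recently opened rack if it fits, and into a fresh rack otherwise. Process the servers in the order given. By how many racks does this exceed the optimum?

3

Next-Fit: [8,16,3] [19] [25] [33] [21,8] [16] [32] [22] → 8 racks.
Total size 203U; any packing needs at least ⌈203/42⌉ = 5 racks.
An optimal packing achieves that bound: [33,8] [32,8] [25,16] [22,19] [21,16,3] → 5 racks.
Excess: 8 − 5 = 3.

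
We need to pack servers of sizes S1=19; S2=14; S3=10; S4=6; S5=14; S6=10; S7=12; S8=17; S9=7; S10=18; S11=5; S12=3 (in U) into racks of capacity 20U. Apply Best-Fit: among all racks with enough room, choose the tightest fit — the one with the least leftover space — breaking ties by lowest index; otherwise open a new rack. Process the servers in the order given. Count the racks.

Put S1 (19U) in rack 1; 1U remain.
Put S2 (14U) in rack 2; 6U remain.
Put S3 (10U) in rack 3; 10U remain.
Put S4 (6U) in rack 2; 0U remain.
Put S5 (14U) in rack 4; 6U remain.
Put S6 (10U) in rack 3; 0U remain.
Put S7 (12U) in rack 5; 8U remain.
Put S8 (17U) in rack 6; 3U remain.
Put S9 (7U) in rack 5; 1U remain.
Put S10 (18U) in rack 7; 2U remain.
Put S11 (5U) in rack 4; 1U remain.
Put S12 (3U) in rack 6; 0U remain.

7 racks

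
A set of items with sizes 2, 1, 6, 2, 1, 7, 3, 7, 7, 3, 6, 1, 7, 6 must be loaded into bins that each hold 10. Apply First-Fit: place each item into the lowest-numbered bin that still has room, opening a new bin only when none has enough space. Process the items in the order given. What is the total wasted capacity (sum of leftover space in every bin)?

11

bin 1: place 2, 8 left
bin 1: place 1, 7 left
bin 1: place 6, 1 left
bin 2: place 2, 8 left
bin 1: place 1, 0 left
bin 2: place 7, 1 left
bin 3: place 3, 7 left
bin 3: place 7, 0 left
bin 4: place 7, 3 left
bin 4: place 3, 0 left
bin 5: place 6, 4 left
bin 2: place 1, 0 left
bin 6: place 7, 3 left
bin 7: place 6, 4 left
7 bins × 10 = 70; used 59; unused 11.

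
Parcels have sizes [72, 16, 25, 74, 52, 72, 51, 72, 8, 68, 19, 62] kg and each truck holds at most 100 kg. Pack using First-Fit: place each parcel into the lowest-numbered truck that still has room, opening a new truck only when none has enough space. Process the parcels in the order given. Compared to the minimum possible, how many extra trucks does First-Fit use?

First-Fit: [72,16,8] [25,74] [52,19] [72] [51] [72] [68] [62] → 8 trucks.
8 parcels exceed 50 kg (half the capacity), and no two of those can share a truck, so at least 8 trucks are needed.
So 8 is already optimal.

0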